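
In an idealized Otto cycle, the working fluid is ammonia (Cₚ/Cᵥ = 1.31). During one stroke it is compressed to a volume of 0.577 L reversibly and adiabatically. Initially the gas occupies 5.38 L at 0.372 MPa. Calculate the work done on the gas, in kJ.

P₂ = P₁(V₁/V₂)^γ = 0.372×(5.38/0.577)^(1.31) = 6.93 MPa.
For a reversible adiabat, W_by_gas = (P₁V₁ − P₂V₂)/(γ−1).
W_by = (372000×0.00538 − 6.93×10^6×0.000577) / (0.31) = -6443 J.
W_on_gas = −W_by = 6443 J.

W ≈ 6.44 kJ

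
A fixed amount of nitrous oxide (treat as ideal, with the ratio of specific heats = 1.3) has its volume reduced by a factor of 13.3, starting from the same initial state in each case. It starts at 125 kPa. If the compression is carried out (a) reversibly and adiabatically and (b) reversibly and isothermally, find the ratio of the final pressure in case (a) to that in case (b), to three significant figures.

Isothermal: P_b = P₁(V₁/V₂) = 125×13.3.
Adiabatic: P_a = P₁(V₁/V₂)^γ = 125×13.3^(1.3).
P_a/P_b = (V₁/V₂)^(γ−1) = 13.3^(0.3) = 2.173.

P_adiabatic / P_isothermal ≈ 2.17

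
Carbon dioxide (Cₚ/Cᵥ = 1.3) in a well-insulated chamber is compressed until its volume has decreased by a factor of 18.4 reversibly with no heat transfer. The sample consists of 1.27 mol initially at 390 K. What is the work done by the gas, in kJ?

W ≈ -19.2 kJ

For a reversible adiabat TV^(γ−1) is constant, so T₂ = T₁ (V₁/V₂)^(γ−1).
T₂ = 390 × 18.4^(0.3) = 934.4 K.
Q = 0, so ΔU = W_on_gas = nCᵥΔT with Cᵥ = R/(γ−1) = 27.71 J/(mol·K).
ΔU = 1.27 × 27.71 × (934.4 − 390) = 19160 J.
Work done by the gas = −ΔU = -19160 J.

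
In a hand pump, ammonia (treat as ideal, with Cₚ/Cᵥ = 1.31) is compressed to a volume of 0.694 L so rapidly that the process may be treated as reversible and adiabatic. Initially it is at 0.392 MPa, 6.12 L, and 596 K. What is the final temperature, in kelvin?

For a reversible adiabat TV^(γ−1) is constant, so T₂ = T₁ (V₁/V₂)^(γ−1).
T₂ = 596 × (6.12/0.694)^(0.31) = 1170 K.

T₂ ≈ 1170 K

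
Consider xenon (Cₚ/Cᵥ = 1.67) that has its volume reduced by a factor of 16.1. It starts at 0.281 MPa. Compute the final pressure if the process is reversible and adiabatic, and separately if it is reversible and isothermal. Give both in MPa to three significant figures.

adiabatic: 29.1 MPa; isothermal: 4.52 MPa

Isothermal: P₂ = P₁(V₁/V₂) = 0.281×16.1 = 4.524 MPa.
Adiabatic: P₂ = P₁(V₁/V₂)^γ = 0.281×16.1^(1.67) = 29.11 MPa.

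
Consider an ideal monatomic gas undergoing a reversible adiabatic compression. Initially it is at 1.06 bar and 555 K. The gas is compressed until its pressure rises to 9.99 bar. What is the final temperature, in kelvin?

Along an adiabat T P^((1−γ)/γ) is constant, so T₂ = T₁ (P₂/P₁)^((γ−1)/γ).
For a monatomic ideal gas γ = 5/3, so (γ−1)/γ = 2/5.
T₂ = 555 × (9.99/1.06)^(2/5) = 1361 K.

T₂ ≈ 1360 K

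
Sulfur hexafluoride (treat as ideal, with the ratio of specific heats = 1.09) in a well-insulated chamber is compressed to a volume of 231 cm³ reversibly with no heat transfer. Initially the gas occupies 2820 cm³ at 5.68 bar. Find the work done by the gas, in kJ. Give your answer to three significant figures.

P₂ = P₁(V₁/V₂)^γ = 5.68×(2820/231)^(1.09) = 86.85 bar.
For a reversible adiabat, W_by_gas = (P₁V₁ − P₂V₂)/(γ−1).
W_by = (568000×0.00282 − 8.685×10^6×0.000231) / (0.09) = -4495 J.

W ≈ -4.49 kJ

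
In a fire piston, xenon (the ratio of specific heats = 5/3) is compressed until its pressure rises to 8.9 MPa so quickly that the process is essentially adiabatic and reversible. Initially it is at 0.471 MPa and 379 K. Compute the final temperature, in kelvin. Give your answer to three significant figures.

T₂ ≈ 1230 K

Along an adiabat T P^((1−γ)/γ) is constant, so T₂ = T₁ (P₂/P₁)^((γ−1)/γ).
T₂ = 379 × (8.9/0.471)^(2/5) = 1228 K.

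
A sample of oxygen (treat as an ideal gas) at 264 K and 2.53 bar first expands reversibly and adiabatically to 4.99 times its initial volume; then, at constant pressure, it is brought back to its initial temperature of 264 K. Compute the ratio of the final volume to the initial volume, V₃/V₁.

V₃/V₁ ≈ 9.49

For a diatomic ideal gas γ = 7/5.
Adiabatic step: V₂/V₁ = 4.99; T₂ = T₁·(1/4.99)^(2/5) = 138.8 K.
Isobaric step: V₃/V₂ = T₃/T₂ = 264/138.8.
V₃/V₁ = (V₂/V₁)(V₃/V₂) = 4.99 × (264/138.8) = 9.492.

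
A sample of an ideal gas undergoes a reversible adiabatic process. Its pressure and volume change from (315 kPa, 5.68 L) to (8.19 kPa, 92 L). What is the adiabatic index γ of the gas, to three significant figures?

PV^γ = const ⇒ γ = ln(P₂/P₁) / ln(V₁/V₂).
γ = ln(8.19/315) / ln(5.68/92) = 1.311.

γ ≈ 1.31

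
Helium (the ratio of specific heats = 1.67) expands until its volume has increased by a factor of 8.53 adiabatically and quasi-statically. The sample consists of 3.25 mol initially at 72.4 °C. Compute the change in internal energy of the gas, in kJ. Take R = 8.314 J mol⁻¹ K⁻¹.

ΔU ≈ -10.6 kJ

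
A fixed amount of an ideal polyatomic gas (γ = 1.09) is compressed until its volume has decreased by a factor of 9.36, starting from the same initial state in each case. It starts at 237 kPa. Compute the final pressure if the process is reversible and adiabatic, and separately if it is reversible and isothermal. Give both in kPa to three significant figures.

Isothermal: P₂ = P₁(V₁/V₂) = 237×9.36 = 2218 kPa.
Adiabatic: P₂ = P₁(V₁/V₂)^γ = 237×9.36^(1.09) = 2713 kPa.

adiabatic: 2710 kPa; isothermal: 2220 kPa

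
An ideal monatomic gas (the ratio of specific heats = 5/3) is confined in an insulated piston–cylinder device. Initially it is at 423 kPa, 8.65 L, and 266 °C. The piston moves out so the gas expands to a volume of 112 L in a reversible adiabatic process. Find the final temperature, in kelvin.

T₂ ≈ 97.8 K

Adiabatic: T₁V₁^(γ−1) = T₂V₂^(γ−1) ⇒ T₂ = T₁ (V₁/V₂)^(γ−1).
T₁ = 266 °C = 539.1 K.
T₂ = 539.1 × (8.65/112)^(2/3) = 97.78 K.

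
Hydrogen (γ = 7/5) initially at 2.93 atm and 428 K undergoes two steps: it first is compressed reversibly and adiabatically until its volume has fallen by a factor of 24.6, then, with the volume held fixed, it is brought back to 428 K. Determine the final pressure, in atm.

P₃ ≈ 72.1 atm

Adiabatic step (PV^γ = const): P₂ = 2.93×24.6^(7/5) = 259.5 atm; T₂ = 428×24.6^(2/5) = 1541 K.
Isochoric: P₃ = P₂(T₃/T₂) = 259.5 × (428/1541) = 72.08 atm.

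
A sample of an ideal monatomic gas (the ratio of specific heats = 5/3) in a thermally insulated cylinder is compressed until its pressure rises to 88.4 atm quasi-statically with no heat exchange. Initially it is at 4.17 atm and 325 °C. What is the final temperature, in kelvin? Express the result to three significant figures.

T₂ ≈ 2030 K

Along an adiabat T P^((1−γ)/γ) is constant, so T₂ = T₁ (P₂/P₁)^((γ−1)/γ).
T₁ = 325 °C = 598.1 K.
T₂ = 598.1 × (88.4/4.17)^(2/5) = 2029 K.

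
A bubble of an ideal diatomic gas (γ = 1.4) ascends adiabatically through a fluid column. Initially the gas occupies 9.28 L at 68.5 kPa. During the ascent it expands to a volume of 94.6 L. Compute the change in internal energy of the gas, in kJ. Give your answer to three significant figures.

ΔU ≈ -0.961 kJ

P₂ = P₁(V₁/V₂)^γ = 68.5×(9.28/94.6)^(1.4) = 2.655 kPa.
For a reversible adiabat, W_by_gas = (P₁V₁ − P₂V₂)/(γ−1).
W_by = (68500×0.00928 − 2655×0.0946) / (0.4) = 961.4 J.
Q = 0 ⇒ ΔU = −W_by = -961.4 J.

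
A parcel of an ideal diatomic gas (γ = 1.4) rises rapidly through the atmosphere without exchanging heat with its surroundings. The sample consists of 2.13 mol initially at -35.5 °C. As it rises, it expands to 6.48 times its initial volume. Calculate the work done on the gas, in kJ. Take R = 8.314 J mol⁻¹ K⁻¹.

For a reversible adiabat TV^(γ−1) is constant, so T₂ = T₁ (V₁/V₂)^(γ−1).
T₁ = -35.5 °C = 237.6 K.
T₂ = 237.6 × (1/6.48)^(0.4) = 112.5 K.
Q = 0, so ΔU = W_on_gas = nCᵥΔT with Cᵥ = R/(γ−1) = 20.79 J/(mol·K).
ΔU = 2.13 × 20.79 × (112.5 − 237.6) = -5539 J.

W ≈ -5.54 kJ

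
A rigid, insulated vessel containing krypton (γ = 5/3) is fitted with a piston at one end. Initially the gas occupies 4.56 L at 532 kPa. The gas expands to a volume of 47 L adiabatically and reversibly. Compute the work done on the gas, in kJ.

P₂ = P₁(V₁/V₂)^γ = 532×(4.56/47)^(5/3) = 10.9 kPa.
For a reversible adiabat, W_by_gas = (P₁V₁ − P₂V₂)/(γ−1).
W_by = (532000×0.00456 − 10900×0.047) / (2/3) = 2871 J.
W_on_gas = −W_by = -2871 J.

W ≈ -2.87 kJ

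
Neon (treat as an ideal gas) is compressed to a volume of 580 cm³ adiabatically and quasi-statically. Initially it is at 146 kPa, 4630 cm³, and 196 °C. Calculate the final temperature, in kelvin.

Adiabatic: T₁V₁^(γ−1) = T₂V₂^(γ−1) ⇒ T₂ = T₁ (V₁/V₂)^(γ−1).
γ = 5/3 for a monatomic ideal gas.
T₁ = 196 °C = 469.1 K.
T₂ = 469.1 × (4630/580)^(2/3) = 1874 K.

T₂ ≈ 1870 K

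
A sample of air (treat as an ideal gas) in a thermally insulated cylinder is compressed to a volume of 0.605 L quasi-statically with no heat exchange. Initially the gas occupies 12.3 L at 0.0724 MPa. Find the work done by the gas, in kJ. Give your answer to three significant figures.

W ≈ -5.20 kJ

γ = 7/5 for a diatomic ideal gas.
P₂ = P₁(V₁/V₂)^γ = 0.0724×(12.3/0.605)^(7/5) = 4.911 MPa.
For a reversible adiabat, W_by_gas = (P₁V₁ − P₂V₂)/(γ−1).
W_by = (72400×0.0123 − 4.911×10^6×0.000605) / (2/5) = -5201 J.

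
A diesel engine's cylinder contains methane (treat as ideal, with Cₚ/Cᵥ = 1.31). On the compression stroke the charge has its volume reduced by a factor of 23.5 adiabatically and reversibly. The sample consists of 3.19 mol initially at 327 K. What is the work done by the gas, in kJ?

For a reversible adiabat TV^(γ−1) is constant, so T₂ = T₁ (V₁/V₂)^(γ−1).
T₂ = 327 × 23.5^(0.31) = 870.1 K.
Q = 0, so ΔU = W_on_gas = nCᵥΔT with Cᵥ = R/(γ−1) = 26.82 J/(mol·K).
ΔU = 3.19 × 26.82 × (870.1 − 327) = 46470 J.
Work done by the gas = −ΔU = -46470 J.

W ≈ -46.5 kJ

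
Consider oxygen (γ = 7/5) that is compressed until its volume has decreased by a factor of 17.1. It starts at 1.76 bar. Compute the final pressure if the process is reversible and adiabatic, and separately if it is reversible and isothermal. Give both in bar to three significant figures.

Isothermal: P₂ = P₁(V₁/V₂) = 1.76×17.1 = 30.1 bar.
Adiabatic: P₂ = P₁(V₁/V₂)^γ = 1.76×17.1^(7/5) = 93.69 bar.

adiabatic: 93.7 bar; isothermal: 30.1 bar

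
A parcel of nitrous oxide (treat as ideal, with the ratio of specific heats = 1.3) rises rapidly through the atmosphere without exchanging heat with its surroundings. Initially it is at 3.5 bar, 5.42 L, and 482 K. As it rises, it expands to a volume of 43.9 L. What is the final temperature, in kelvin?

Adiabatic: T₁V₁^(γ−1) = T₂V₂^(γ−1) ⇒ T₂ = T₁ (V₁/V₂)^(γ−1).
T₂ = 482 × (5.42/43.9)^(0.3) = 257.3 K.

T₂ ≈ 257 K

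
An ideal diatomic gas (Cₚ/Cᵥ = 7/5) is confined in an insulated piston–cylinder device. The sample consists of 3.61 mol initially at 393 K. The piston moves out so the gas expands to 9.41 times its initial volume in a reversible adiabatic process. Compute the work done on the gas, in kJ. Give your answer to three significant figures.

W ≈ -17.5 kJ

Adiabatic: T₁V₁^(γ−1) = T₂V₂^(γ−1) ⇒ T₂ = T₁ (V₁/V₂)^(γ−1).
T₂ = 393 × (1/9.41)^(2/5) = 160.3 K.
Q = 0, so ΔU = W_on_gas = nCᵥΔT with Cᵥ = R/(γ−1) = 20.79 J/(mol·K).
ΔU = 3.61 × 20.79 × (160.3 − 393) = -17460 J.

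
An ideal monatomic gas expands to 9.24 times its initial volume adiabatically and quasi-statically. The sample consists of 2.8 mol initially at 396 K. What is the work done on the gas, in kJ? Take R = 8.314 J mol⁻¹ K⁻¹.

For a reversible adiabat TV^(γ−1) is constant, so T₂ = T₁ (V₁/V₂)^(γ−1).
γ = 5/3 for a monatomic ideal gas, so γ−1 = 2/3.
T₂ = 396 × (1/9.24)^(2/3) = 89.93 K.
Q = 0, so ΔU = W_on_gas = nCᵥΔT with Cᵥ = R/(γ−1) = 12.47 J/(mol·K).
ΔU = 2.8 × 12.47 × (89.93 − 396) = -10690 J.

W ≈ -10.7 kJ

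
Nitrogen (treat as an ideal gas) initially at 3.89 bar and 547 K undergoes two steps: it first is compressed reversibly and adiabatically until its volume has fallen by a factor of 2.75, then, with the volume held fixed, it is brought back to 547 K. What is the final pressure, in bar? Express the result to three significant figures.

P₃ ≈ 10.7 bar

For a diatomic ideal gas γ = 7/5.
Adiabatic step (PV^γ = const): P₂ = 3.89×2.75^(7/5) = 16.03 bar; T₂ = 547×2.75^(2/5) = 819.8 K.
Isochoric: P₃ = P₂(T₃/T₂) = 16.03 × (547/819.8) = 10.7 bar.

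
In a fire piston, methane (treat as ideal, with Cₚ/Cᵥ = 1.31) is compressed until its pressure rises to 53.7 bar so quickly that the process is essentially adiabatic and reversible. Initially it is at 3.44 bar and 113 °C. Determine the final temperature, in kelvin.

T₂ ≈ 740 K

Along an adiabat T P^((1−γ)/γ) is constant, so T₂ = T₁ (P₂/P₁)^((γ−1)/γ).
T₁ = 113 °C = 386.1 K.
T₂ = 386.1 × (53.7/3.44)^(0.237) = 739.9 K.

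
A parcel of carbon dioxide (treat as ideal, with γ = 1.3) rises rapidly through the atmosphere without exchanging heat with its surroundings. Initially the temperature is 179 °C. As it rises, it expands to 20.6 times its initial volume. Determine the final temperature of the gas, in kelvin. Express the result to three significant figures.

Adiabatic: T₁V₁^(γ−1) = T₂V₂^(γ−1) ⇒ T₂ = T₁ (V₁/V₂)^(γ−1).
T₁ = 179 °C = 452.1 K.
T₂ = 452.1 × (1/20.6)^(0.3) = 182.4 K.

T₂ ≈ 182 K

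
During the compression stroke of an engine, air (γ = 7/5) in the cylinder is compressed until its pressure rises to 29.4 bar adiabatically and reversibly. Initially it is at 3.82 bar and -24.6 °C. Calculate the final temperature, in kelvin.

T₂ ≈ 445 K

Along an adiabat T P^((1−γ)/γ) is constant, so T₂ = T₁ (P₂/P₁)^((γ−1)/γ).
T₁ = -24.6 °C = 248.5 K.
T₂ = 248.5 × (29.4/3.82)^(2/7) = 445.3 K.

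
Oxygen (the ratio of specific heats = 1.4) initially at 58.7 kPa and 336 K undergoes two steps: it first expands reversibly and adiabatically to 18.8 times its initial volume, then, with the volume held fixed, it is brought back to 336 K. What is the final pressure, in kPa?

Adiabatic step (PV^γ = const): P₂ = 58.7×(1/18.8)^(1.4) = 0.9656 kPa; T₂ = 336×(1/18.8)^(0.4) = 103.9 K.
Isochoric: P₃ = P₂(T₃/T₂) = 0.9656 × (336/103.9) = 3.122 kPa.

P₃ ≈ 3.12 kPa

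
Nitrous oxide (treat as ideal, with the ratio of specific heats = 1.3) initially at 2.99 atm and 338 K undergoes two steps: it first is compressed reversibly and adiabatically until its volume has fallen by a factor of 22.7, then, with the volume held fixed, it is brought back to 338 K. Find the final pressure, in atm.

P₃ ≈ 67.9 atm

Adiabatic step (PV^γ = const): P₂ = 2.99×22.7^(1.3) = 173.2 atm; T₂ = 338×22.7^(0.3) = 862.4 K.
Isochoric: P₃ = P₂(T₃/T₂) = 173.2 × (338/862.4) = 67.87 atm.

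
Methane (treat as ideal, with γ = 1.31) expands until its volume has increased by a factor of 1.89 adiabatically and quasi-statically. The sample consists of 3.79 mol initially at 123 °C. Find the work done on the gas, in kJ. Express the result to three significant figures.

Adiabatic: T₁V₁^(γ−1) = T₂V₂^(γ−1) ⇒ T₂ = T₁ (V₁/V₂)^(γ−1).
T₁ = 123 °C = 396.1 K.
T₂ = 396.1 × (1/1.89)^(0.31) = 325.2 K.
Q = 0, so ΔU = W_on_gas = nCᵥΔT with Cᵥ = R/(γ−1) = 26.82 J/(mol·K).
ΔU = 3.79 × 26.82 × (325.2 − 396.1) = -7211 J.

W ≈ -7.21 kJ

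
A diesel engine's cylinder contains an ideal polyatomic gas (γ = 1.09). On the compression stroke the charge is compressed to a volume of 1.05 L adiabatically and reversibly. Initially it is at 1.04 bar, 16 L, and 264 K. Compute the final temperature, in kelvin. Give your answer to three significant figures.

Adiabatic: T₁V₁^(γ−1) = T₂V₂^(γ−1) ⇒ T₂ = T₁ (V₁/V₂)^(γ−1).
T₂ = 264 × (16/1.05)^(0.09) = 337.3 K.

T₂ ≈ 337 K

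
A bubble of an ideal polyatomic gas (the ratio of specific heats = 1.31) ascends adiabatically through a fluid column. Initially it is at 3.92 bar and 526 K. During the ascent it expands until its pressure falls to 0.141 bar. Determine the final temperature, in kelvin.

Along an adiabat T P^((1−γ)/γ) is constant, so T₂ = T₁ (P₂/P₁)^((γ−1)/γ).
T₂ = 526 × (0.141/3.92)^(0.237) = 239.5 K.

T₂ ≈ 239 K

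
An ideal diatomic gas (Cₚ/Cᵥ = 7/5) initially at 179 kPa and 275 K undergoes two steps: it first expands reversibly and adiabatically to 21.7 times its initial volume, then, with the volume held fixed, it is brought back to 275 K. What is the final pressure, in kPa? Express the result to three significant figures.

Adiabatic step (PV^γ = const): P₂ = 179×(1/21.7)^(7/5) = 2.409 kPa; T₂ = 275×(1/21.7)^(2/5) = 80.31 K.
Isochoric: P₃ = P₂(T₃/T₂) = 2.409 × (275/80.31) = 8.249 kPa.

P₃ ≈ 8.25 kPa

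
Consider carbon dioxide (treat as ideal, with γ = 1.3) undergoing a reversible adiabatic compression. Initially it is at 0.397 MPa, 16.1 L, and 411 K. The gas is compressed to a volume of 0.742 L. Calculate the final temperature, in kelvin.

T₂ ≈ 1030 K

For a reversible adiabat TV^(γ−1) is constant, so T₂ = T₁ (V₁/V₂)^(γ−1).
T₂ = 411 × (16.1/0.742)^(0.3) = 1035 K.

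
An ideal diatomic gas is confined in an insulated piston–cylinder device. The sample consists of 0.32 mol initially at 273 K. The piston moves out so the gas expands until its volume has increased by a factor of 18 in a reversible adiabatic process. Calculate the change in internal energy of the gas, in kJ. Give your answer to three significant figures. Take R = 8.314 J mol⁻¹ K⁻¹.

For a reversible adiabat TV^(γ−1) is constant, so T₂ = T₁ (V₁/V₂)^(γ−1).
γ = 7/5 for a diatomic ideal gas, so γ−1 = 2/5.
T₂ = 273 × (1/18)^(2/5) = 85.91 K.
Q = 0, so ΔU = W_on_gas = nCᵥΔT with Cᵥ = R/(γ−1) = 20.79 J/(mol·K).
ΔU = 0.32 × 20.79 × (85.91 − 273) = -1244 J.

ΔU ≈ -1.24 kJ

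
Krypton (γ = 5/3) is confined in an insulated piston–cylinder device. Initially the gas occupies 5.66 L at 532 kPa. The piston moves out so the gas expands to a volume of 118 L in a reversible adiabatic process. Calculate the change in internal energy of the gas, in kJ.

ΔU ≈ -3.92 kJ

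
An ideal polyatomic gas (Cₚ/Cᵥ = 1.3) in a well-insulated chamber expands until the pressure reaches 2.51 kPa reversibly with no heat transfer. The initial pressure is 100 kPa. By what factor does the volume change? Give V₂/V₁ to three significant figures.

V₂/V₁ ≈ 17.0

From PV^γ = const, V₂/V₁ = (P₁/P₂)^(1/γ).
V₂/V₁ = (100/2.51)^(0.769) = 17.02.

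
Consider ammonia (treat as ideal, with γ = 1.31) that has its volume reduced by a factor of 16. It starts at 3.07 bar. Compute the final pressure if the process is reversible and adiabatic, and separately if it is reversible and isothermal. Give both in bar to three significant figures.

adiabatic: 116 bar; isothermal: 49.1 bar

Isothermal: P₂ = P₁(V₁/V₂) = 3.07×16 = 49.12 bar.
Adiabatic: P₂ = P₁(V₁/V₂)^γ = 3.07×16^(1.31) = 116 bar.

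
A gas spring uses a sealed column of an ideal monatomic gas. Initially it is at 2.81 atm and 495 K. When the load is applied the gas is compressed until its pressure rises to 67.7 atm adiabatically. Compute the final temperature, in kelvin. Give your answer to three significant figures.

Adiabatic: T₂/T₁ = (P₂/P₁)^((γ−1)/γ).
For a monatomic ideal gas γ = 5/3, so (γ−1)/γ = 2/5.
T₂ = 495 × (67.7/2.81)^(2/5) = 1767 K.

T₂ ≈ 1770 K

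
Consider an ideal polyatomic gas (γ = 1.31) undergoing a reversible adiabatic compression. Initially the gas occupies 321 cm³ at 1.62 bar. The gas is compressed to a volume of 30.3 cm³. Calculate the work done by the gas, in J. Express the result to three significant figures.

W ≈ -181 J

P₂ = P₁(V₁/V₂)^γ = 1.62×(321/30.3)^(1.31) = 35.67 bar.
For a reversible adiabat, W_by_gas = (P₁V₁ − P₂V₂)/(γ−1).
W_by = (162000×0.000321 − 3.567×10^6×3.03×10^-5) / (0.31) = -180.9 J.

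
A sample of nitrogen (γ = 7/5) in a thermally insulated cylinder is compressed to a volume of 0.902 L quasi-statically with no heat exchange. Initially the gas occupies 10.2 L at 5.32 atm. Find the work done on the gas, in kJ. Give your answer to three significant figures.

W ≈ 22.5 kJ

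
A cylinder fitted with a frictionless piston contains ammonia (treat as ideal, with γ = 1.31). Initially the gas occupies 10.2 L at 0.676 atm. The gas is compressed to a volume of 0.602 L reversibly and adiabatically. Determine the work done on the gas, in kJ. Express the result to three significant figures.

W ≈ 3.16 kJ

P₂ = P₁(V₁/V₂)^γ = 0.676×(10.2/0.602)^(1.31) = 27.54 atm.
For a reversible adiabat, W_by_gas = (P₁V₁ − P₂V₂)/(γ−1).
W_by = (68500×0.0102 − 2.79×10^6×0.000602) / (0.31) = -3165 J.
W_on_gas = −W_by = 3165 J.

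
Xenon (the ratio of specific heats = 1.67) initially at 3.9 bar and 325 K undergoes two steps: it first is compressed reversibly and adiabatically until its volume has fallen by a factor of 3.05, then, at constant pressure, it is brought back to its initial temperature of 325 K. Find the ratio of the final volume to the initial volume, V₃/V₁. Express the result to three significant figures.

Adiabatic step: V₂/V₁ = 0.3279; T₂ = T₁·3.05^(0.67) = 686.1 K.
Isobaric step: V₃/V₂ = T₃/T₂ = 325/686.1.
V₃/V₁ = (V₂/V₁)(V₃/V₂) = 0.3279 × (325/686.1) = 0.1553.

V₃/V₁ ≈ 0.155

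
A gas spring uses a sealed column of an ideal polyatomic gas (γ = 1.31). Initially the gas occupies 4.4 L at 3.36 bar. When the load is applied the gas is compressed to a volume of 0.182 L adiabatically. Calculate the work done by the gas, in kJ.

P₂ = P₁(V₁/V₂)^γ = 3.36×(4.4/0.182)^(1.31) = 218.1 bar.
For a reversible adiabat, W_by_gas = (P₁V₁ − P₂V₂)/(γ−1).
W_by = (336000×0.0044 − 2.181×10^7×0.000182) / (0.31) = -8033 J.

W ≈ -8.03 kJ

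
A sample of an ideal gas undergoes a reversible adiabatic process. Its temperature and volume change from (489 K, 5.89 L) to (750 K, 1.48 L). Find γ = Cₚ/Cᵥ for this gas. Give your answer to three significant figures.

γ ≈ 1.31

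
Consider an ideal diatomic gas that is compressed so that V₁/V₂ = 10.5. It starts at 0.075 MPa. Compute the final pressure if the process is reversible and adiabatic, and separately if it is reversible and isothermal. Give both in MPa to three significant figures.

adiabatic: 2.02 MPa; isothermal: 0.787 MPa

For a diatomic ideal gas γ = 7/5.
Isothermal: P₂ = P₁(V₁/V₂) = 0.075×10.5 = 0.7875 MPa.
Adiabatic: P₂ = P₁(V₁/V₂)^γ = 0.075×10.5^(7/5) = 2.017 MPa.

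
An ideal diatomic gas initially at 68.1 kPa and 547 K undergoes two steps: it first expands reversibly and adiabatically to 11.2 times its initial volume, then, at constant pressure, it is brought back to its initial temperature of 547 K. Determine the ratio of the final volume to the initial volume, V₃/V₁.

V₃/V₁ ≈ 29.4

For a diatomic ideal gas γ = 7/5.
Adiabatic step: V₂/V₁ = 11.2; T₂ = T₁·(1/11.2)^(2/5) = 208.1 K.
Isobaric step: V₃/V₂ = T₃/T₂ = 547/208.1.
V₃/V₁ = (V₂/V₁)(V₃/V₂) = 11.2 × (547/208.1) = 29.44.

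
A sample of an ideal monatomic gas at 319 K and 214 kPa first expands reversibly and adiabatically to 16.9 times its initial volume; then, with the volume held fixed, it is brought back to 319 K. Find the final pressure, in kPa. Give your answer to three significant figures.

P₃ ≈ 12.7 kPa

For a monatomic ideal gas γ = 5/3.
Adiabatic step (PV^γ = const): P₂ = 214×(1/16.9)^(5/3) = 1.923 kPa; T₂ = 319×(1/16.9)^(2/3) = 48.44 K.
Isochoric: P₃ = P₂(T₃/T₂) = 1.923 × (319/48.44) = 12.66 kPa.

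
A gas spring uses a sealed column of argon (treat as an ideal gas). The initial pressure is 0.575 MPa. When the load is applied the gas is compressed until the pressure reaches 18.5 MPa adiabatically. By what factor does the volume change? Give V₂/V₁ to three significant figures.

From PV^γ = const, V₂/V₁ = (P₁/P₂)^(1/γ).
For a monatomic ideal gas γ = 5/3.
V₂/V₁ = (0.575/18.5)^(3/5) = 0.1246.

V₂/V₁ ≈ 0.125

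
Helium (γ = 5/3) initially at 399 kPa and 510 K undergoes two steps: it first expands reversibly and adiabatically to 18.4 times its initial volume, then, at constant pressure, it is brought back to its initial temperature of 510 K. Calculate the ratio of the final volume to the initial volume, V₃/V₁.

Adiabatic step: V₂/V₁ = 18.4; T₂ = T₁·(1/18.4)^(2/3) = 73.17 K.
Isobaric step: V₃/V₂ = T₃/T₂ = 510/73.17.
V₃/V₁ = (V₂/V₁)(V₃/V₂) = 18.4 × (510/73.17) = 128.2.

V₃/V₁ ≈ 128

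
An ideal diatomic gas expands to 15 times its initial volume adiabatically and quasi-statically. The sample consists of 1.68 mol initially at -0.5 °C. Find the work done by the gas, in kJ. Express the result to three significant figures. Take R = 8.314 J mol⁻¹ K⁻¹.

Adiabatic: T₁V₁^(γ−1) = T₂V₂^(γ−1) ⇒ T₂ = T₁ (V₁/V₂)^(γ−1).
γ = 7/5 for a diatomic ideal gas, so γ−1 = 2/5.
T₁ = -0.5 °C = 272.6 K.
T₂ = 272.6 × (1/15)^(2/5) = 92.29 K.
Q = 0, so ΔU = W_on_gas = nCᵥΔT with Cᵥ = R/(γ−1) = 20.79 J/(mol·K).
ΔU = 1.68 × 20.79 × (92.29 − 272.6) = -6298 J.
Work done by the gas = −ΔU = 6298 J.

W ≈ 6.30 kJ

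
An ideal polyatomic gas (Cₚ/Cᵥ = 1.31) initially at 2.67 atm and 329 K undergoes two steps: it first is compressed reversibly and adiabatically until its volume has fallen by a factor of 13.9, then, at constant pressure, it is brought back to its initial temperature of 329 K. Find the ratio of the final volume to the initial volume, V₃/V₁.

Adiabatic step: V₂/V₁ = 0.07194; T₂ = T₁·13.9^(0.31) = 743.9 K.
Isobaric step: V₃/V₂ = T₃/T₂ = 329/743.9.
V₃/V₁ = (V₂/V₁)(V₃/V₂) = 0.07194 × (329/743.9) = 0.03182.

V₃/V₁ ≈ 0.0318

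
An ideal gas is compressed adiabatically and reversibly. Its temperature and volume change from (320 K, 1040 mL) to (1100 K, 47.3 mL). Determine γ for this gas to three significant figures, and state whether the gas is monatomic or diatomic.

TV^(γ−1) = const ⇒ γ − 1 = ln(T₂/T₁) / ln(V₁/V₂).
γ = 1 + ln(1100/320) / ln(1040/47.3) = 1.4.
γ ≈ 1.40 is close to 7/5, so the gas is diatomic.

γ ≈ 1.40; diatomic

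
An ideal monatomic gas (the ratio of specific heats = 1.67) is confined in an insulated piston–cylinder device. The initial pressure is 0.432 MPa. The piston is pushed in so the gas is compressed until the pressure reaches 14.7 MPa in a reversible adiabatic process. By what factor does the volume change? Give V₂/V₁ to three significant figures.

V₂/V₁ ≈ 0.121

From PV^γ = const, V₂/V₁ = (P₁/P₂)^(1/γ).
V₂/V₁ = (0.432/14.7)^(0.599) = 0.121.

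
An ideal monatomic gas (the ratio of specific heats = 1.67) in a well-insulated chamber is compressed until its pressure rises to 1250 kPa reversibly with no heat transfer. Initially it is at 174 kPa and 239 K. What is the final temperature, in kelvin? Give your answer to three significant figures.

Adiabatic: T₂/T₁ = (P₂/P₁)^((γ−1)/γ).
T₂ = 239 × (1250/174)^(0.401) = 527.2 K.

T₂ ≈ 527 K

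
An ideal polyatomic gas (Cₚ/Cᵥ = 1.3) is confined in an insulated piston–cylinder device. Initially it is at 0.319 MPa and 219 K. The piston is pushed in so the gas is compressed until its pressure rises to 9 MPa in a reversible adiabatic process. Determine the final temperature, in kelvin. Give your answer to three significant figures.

T₂ ≈ 473 K

Adiabatic: T₂/T₁ = (P₂/P₁)^((γ−1)/γ).
T₂ = 219 × (9/0.319)^(0.231) = 473.3 K.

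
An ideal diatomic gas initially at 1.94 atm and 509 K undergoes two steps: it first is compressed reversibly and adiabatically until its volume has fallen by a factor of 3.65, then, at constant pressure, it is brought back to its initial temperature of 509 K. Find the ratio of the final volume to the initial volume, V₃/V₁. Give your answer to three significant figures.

V₃/V₁ ≈ 0.163

For a diatomic ideal gas γ = 7/5.
Adiabatic step: V₂/V₁ = 0.274; T₂ = T₁·3.65^(2/5) = 854.3 K.
Isobaric step: V₃/V₂ = T₃/T₂ = 509/854.3.
V₃/V₁ = (V₂/V₁)(V₃/V₂) = 0.274 × (509/854.3) = 0.1632.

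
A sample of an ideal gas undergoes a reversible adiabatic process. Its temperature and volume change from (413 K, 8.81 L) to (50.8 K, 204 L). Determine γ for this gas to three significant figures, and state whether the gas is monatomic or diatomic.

γ ≈ 1.67; monatomic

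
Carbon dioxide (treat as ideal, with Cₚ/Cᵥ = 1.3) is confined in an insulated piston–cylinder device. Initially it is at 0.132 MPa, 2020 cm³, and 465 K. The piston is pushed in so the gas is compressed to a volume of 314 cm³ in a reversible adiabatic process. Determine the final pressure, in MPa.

Adiabatic: P₁V₁^γ = P₂V₂^γ ⇒ P₂ = P₁ (V₁/V₂)^γ.
P₂ = 0.132 × (2020/314)^(1.3) = 1.484 MPa.

P₂ ≈ 1.48 MPa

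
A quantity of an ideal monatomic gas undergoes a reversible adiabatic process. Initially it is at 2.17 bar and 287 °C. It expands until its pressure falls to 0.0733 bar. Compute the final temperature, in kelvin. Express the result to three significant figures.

T₂ ≈ 144 K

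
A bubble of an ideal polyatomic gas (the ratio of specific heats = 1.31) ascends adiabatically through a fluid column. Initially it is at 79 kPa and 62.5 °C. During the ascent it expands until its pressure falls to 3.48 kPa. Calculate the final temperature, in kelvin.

Along an adiabat T P^((1−γ)/γ) is constant, so T₂ = T₁ (P₂/P₁)^((γ−1)/γ).
T₁ = 62.5 °C = 335.6 K.
T₂ = 335.6 × (3.48/79)^(0.237) = 160.3 K.

T₂ ≈ 160 K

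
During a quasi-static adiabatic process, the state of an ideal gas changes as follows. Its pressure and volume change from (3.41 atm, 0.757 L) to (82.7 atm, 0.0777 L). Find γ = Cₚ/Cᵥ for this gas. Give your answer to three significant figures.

PV^γ = const ⇒ γ = ln(P₂/P₁) / ln(V₁/V₂).
γ = ln(82.7/3.41) / ln(0.757/0.0777) = 1.401.

γ ≈ 1.40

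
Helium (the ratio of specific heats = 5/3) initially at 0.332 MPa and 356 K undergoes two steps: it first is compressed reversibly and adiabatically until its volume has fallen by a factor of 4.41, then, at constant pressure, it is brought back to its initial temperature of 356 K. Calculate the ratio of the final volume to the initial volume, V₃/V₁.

V₃/V₁ ≈ 0.0843

Adiabatic step: V₂/V₁ = 0.2268; T₂ = T₁·4.41^(2/3) = 957.4 K.
Isobaric step: V₃/V₂ = T₃/T₂ = 356/957.4.
V₃/V₁ = (V₂/V₁)(V₃/V₂) = 0.2268 × (356/957.4) = 0.08432.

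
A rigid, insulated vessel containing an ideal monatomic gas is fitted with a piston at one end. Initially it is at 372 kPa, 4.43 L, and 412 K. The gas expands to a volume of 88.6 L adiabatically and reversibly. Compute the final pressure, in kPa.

P₂ ≈ 2.52 kPa

Adiabatic: P₁V₁^γ = P₂V₂^γ ⇒ P₂ = P₁ (V₁/V₂)^γ.
γ = 5/3 for a monatomic ideal gas.
P₂ = 372 × (4.43/88.6)^(5/3) = 2.524 kPa.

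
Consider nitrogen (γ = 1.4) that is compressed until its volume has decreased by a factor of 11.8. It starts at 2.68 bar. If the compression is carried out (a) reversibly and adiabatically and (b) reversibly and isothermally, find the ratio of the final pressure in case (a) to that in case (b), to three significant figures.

Isothermal: P_b = P₁(V₁/V₂) = 2.68×11.8.
Adiabatic: P_a = P₁(V₁/V₂)^γ = 2.68×11.8^(1.4).
P_a/P_b = (V₁/V₂)^(γ−1) = 11.8^(0.4) = 2.684.

P_adiabatic / P_isothermal ≈ 2.68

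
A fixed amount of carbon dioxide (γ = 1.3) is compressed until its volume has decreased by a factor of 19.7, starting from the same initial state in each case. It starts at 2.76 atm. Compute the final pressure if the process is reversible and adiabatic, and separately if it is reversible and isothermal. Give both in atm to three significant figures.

adiabatic: 133 atm; isothermal: 54.4 atm

Isothermal: P₂ = P₁(V₁/V₂) = 2.76×19.7 = 54.37 atm.
Adiabatic: P₂ = P₁(V₁/V₂)^γ = 2.76×19.7^(1.3) = 133 atm.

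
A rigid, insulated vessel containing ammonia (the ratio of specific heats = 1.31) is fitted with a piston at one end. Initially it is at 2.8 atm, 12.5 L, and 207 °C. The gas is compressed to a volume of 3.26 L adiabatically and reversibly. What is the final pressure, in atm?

P₂ ≈ 16.3 atm

Since PV^γ is constant along a reversible adiabat, P₂ = P₁ (V₁/V₂)^γ.
P₂ = 2.8 × (12.5/3.26)^(1.31) = 16.29 atm.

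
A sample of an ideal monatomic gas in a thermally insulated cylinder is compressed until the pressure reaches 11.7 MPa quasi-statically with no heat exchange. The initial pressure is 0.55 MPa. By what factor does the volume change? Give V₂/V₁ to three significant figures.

V₂/V₁ ≈ 0.160

From PV^γ = const, V₂/V₁ = (P₁/P₂)^(1/γ).
For a monatomic ideal gas γ = 5/3.
V₂/V₁ = (0.55/11.7)^(3/5) = 0.1597.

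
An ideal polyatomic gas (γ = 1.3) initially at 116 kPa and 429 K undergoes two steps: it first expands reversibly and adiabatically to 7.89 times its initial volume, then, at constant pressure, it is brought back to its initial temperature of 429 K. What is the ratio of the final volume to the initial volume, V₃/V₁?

V₃/V₁ ≈ 14.7

Adiabatic step: V₂/V₁ = 7.89; T₂ = T₁·(1/7.89)^(0.3) = 230.9 K.
Isobaric step: V₃/V₂ = T₃/T₂ = 429/230.9.
V₃/V₁ = (V₂/V₁)(V₃/V₂) = 7.89 × (429/230.9) = 14.66.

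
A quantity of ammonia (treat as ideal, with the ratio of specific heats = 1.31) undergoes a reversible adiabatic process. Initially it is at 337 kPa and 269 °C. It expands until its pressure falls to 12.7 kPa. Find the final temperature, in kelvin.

T₂ ≈ 250 K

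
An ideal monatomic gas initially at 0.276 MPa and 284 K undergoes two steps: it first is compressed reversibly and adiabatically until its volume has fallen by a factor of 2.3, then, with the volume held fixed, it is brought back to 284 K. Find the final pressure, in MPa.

For a monatomic ideal gas γ = 5/3.
Adiabatic step (PV^γ = const): P₂ = 0.276×2.3^(5/3) = 1.106 MPa; T₂ = 284×2.3^(2/3) = 494.8 K.
Isochoric: P₃ = P₂(T₃/T₂) = 1.106 × (284/494.8) = 0.6348 MPa.

P₃ ≈ 0.635 MPa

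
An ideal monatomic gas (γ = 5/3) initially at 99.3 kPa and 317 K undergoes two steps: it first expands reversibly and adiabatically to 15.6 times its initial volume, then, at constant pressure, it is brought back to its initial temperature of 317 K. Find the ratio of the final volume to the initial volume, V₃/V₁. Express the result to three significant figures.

V₃/V₁ ≈ 97.4

Adiabatic step: V₂/V₁ = 15.6; T₂ = T₁·(1/15.6)^(2/3) = 50.77 K.
Isobaric step: V₃/V₂ = T₃/T₂ = 317/50.77.
V₃/V₁ = (V₂/V₁)(V₃/V₂) = 15.6 × (317/50.77) = 97.4.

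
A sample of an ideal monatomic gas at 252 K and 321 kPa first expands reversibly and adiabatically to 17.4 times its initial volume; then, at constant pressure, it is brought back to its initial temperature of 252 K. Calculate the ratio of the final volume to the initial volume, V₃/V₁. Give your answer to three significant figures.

For a monatomic ideal gas γ = 5/3.
Adiabatic step: V₂/V₁ = 17.4; T₂ = T₁·(1/17.4)^(2/3) = 37.53 K.
Isobaric step: V₃/V₂ = T₃/T₂ = 252/37.53.
V₃/V₁ = (V₂/V₁)(V₃/V₂) = 17.4 × (252/37.53) = 116.8.

V₃/V₁ ≈ 117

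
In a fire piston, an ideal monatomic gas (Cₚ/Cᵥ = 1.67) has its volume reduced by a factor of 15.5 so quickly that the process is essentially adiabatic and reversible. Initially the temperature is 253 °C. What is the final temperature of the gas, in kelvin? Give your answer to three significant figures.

T₂ ≈ 3300 K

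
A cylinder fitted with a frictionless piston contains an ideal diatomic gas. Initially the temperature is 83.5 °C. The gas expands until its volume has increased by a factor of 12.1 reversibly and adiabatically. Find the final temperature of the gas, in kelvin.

T₂ ≈ 132 K

For a reversible adiabat TV^(γ−1) is constant, so T₂ = T₁ (V₁/V₂)^(γ−1).
For a diatomic ideal gas γ = 7/5, so γ−1 = 2/5.
T₁ = 83.5 °C = 356.6 K.
T₂ = 356.6 × (1/12.1)^(2/5) = 131.6 K.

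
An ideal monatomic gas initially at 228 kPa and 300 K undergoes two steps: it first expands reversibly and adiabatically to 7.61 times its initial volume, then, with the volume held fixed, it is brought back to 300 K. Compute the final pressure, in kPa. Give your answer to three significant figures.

For a monatomic ideal gas γ = 5/3.
Adiabatic step (PV^γ = const): P₂ = 228×(1/7.61)^(5/3) = 7.744 kPa; T₂ = 300×(1/7.61)^(2/3) = 77.54 K.
Isochoric: P₃ = P₂(T₃/T₂) = 7.744 × (300/77.54) = 29.96 kPa.

P₃ ≈ 30.0 kPa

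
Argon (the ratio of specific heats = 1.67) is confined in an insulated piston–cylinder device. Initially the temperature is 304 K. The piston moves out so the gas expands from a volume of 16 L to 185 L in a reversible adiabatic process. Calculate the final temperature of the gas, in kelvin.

Adiabatic: T₁V₁^(γ−1) = T₂V₂^(γ−1) ⇒ T₂ = T₁ (V₁/V₂)^(γ−1).
T₂ = 304 × (16/185)^(0.67) = 58.97 K.

T₂ ≈ 59.0 K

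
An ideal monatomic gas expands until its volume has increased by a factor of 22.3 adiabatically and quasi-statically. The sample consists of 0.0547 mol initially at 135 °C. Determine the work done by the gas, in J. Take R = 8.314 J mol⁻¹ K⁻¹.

Adiabatic: T₁V₁^(γ−1) = T₂V₂^(γ−1) ⇒ T₂ = T₁ (V₁/V₂)^(γ−1).
γ = 5/3 for a monatomic ideal gas, so γ−1 = 2/3.
T₁ = 135 °C = 408.1 K.
T₂ = 408.1 × (1/22.3)^(2/3) = 51.52 K.
Q = 0, so ΔU = W_on_gas = nCᵥΔT with Cᵥ = R/(γ−1) = 12.47 J/(mol·K).
ΔU = 0.0547 × 12.47 × (51.52 − 408.1) = -243.3 J.
Work done by the gas = −ΔU = 243.3 J.

W ≈ 243 J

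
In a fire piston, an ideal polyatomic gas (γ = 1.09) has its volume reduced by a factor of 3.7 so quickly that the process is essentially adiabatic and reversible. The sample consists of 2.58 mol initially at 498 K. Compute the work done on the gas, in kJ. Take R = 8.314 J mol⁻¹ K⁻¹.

W ≈ 14.8 kJ

Adiabatic: T₁V₁^(γ−1) = T₂V₂^(γ−1) ⇒ T₂ = T₁ (V₁/V₂)^(γ−1).
T₂ = 498 × 3.7^(0.09) = 560.2 K.
Q = 0, so ΔU = W_on_gas = nCᵥΔT with Cᵥ = R/(γ−1) = 92.38 J/(mol·K).
ΔU = 2.58 × 92.38 × (560.2 − 498) = 14830 J.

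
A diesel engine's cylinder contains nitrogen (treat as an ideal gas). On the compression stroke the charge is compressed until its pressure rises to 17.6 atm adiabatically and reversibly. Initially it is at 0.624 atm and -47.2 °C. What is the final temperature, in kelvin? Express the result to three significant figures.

Along an adiabat T P^((1−γ)/γ) is constant, so T₂ = T₁ (P₂/P₁)^((γ−1)/γ).
For a diatomic ideal gas γ = 7/5, so (γ−1)/γ = 2/7.
T₁ = -47.2 °C = 225.9 K.
T₂ = 225.9 × (17.6/0.624)^(2/7) = 586.7 K.

T₂ ≈ 587 K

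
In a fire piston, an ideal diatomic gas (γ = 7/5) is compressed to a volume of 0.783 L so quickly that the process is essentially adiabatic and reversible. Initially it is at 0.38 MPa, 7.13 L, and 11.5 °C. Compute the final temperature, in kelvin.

Adiabatic: T₁V₁^(γ−1) = T₂V₂^(γ−1) ⇒ T₂ = T₁ (V₁/V₂)^(γ−1).
T₁ = 11.5 °C = 284.6 K.
T₂ = 284.6 × (7.13/0.783)^(2/5) = 688.7 K.

T₂ ≈ 689 K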